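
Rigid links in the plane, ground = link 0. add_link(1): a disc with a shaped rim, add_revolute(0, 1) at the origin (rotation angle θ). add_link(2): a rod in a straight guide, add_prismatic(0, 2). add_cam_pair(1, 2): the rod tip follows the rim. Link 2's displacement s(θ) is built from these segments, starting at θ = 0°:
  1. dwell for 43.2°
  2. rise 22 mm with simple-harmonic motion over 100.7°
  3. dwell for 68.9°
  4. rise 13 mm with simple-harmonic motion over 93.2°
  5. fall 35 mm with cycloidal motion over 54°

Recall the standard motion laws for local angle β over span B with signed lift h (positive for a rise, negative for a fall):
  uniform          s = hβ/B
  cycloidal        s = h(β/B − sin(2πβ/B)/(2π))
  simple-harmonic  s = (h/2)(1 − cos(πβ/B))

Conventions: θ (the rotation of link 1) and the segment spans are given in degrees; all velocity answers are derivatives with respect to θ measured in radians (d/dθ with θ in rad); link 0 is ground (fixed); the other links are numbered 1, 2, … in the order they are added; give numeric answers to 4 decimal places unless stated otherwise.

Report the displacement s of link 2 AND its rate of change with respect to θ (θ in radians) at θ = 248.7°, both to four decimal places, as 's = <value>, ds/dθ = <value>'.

segment 1 (0° to 43.2°, dwell): s unchanged at 0.0000
segment 2 (43.2° to 143.9°, simple-harmonic, h = 22) is passed completely: s = 0.0000 + (22) = 22.0000
segment 3 (143.9° to 212.8°, dwell): s unchanged at 22.0000
θ = 248.7° falls in segment 4 (212.8° to 306°, simple-harmonic, h = 13): β = 248.7 − 212.8 = 35.9°, B = 93.2°; Δs = 13/2·(1 − cos(π·0.3852)) = 4.2061; s = 22.0000 + 4.2061 = 26.2061
velocity in seg [212.8°–306°] (simple-harmonic), θ in radians: β = 35.9° = 0.6266 rad, B = 93.2° = 1.6266 rad; ds/dθ = (πh/(2B)) sin(πβ/B) = (π·13/(2·1.6266)) sin(π·0.3852) = 11.745925 mm/rad

s = 26.2061, ds/dθ = 11.7459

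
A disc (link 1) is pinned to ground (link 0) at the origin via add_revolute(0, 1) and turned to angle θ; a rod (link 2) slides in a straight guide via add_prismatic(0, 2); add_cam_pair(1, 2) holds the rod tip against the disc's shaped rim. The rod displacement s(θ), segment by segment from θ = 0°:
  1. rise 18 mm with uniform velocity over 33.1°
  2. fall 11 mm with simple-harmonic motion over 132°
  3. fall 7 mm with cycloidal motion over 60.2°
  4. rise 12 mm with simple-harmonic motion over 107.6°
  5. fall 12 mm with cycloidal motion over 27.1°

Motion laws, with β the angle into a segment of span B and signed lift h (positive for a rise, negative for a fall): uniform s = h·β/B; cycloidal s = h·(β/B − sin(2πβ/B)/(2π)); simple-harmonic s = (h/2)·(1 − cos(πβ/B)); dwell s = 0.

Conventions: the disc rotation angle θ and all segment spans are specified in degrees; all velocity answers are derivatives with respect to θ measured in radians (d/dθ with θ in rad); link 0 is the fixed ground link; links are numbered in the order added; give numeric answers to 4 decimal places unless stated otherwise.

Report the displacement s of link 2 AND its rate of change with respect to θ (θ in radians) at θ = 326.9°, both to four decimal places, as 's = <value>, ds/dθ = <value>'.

segment 1 (0° to 33.1°, uniform, h = 18) is passed completely: s = 0.0000 + (18) = 18.0000
segment 2 (33.1° to 165.1°, simple-harmonic, h = -11) is passed completely: s = 18.0000 + (-11) = 7.0000
segment 3 (165.1° to 225.3°, cycloidal, h = -7) is passed completely: s = 7.0000 + (-7) = 0.0000
θ = 326.9° falls in segment 4 (225.3° to 332.9°, simple-harmonic, h = 12): β = 326.9 − 225.3 = 101.6°, B = 107.6°; Δs = 12/2·(1 − cos(π·0.9442)) = 11.9082; s = 0.0000 + 11.9082 = 11.9082
velocity in seg [225.3°–332.9°] (simple-harmonic), θ in radians: β = 101.6° = 1.7733 rad, B = 107.6° = 1.8780 rad; ds/dθ = (πh/(2B)) sin(πβ/B) = (π·12/(2·1.8780)) sin(π·0.9442) = 1.749350 mm/rad

s = 11.9082, ds/dθ = 1.7494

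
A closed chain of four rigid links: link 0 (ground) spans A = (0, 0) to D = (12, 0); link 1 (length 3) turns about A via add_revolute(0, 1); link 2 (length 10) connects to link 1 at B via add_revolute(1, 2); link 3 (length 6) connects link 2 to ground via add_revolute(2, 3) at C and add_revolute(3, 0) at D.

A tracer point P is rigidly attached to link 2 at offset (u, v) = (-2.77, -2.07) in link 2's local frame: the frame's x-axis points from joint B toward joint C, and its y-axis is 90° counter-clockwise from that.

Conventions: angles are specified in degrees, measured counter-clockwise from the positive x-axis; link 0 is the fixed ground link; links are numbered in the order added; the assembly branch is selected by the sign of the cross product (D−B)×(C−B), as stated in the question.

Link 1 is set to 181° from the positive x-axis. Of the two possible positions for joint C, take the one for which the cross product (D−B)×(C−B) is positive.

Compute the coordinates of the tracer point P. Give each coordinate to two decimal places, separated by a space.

A=(0,0), D=(12.00,0)
B = A + 3.00·(cos181°, sin181°) = (-2.9995, -0.0524)
|BD| = 14.9996
circle(B,10.00) ∩ circle(D,6.00): a=9.6332, h=2.6835
  candidates: C₊=(6.6242,2.6648) cross=40.252; C₋=(6.6430,-2.7023) cross=-40.252
  branch + wants cross > 0 → take C=(6.6242,2.6648) (cross=40.252)
ex = (C−B)/|BC| = (0.9624,0.2717); ey = (-0.2717,0.9624)
P = B + -2.77·ex + -2.07·ey = (-5.1029,-2.7971)

-5.10 -2.80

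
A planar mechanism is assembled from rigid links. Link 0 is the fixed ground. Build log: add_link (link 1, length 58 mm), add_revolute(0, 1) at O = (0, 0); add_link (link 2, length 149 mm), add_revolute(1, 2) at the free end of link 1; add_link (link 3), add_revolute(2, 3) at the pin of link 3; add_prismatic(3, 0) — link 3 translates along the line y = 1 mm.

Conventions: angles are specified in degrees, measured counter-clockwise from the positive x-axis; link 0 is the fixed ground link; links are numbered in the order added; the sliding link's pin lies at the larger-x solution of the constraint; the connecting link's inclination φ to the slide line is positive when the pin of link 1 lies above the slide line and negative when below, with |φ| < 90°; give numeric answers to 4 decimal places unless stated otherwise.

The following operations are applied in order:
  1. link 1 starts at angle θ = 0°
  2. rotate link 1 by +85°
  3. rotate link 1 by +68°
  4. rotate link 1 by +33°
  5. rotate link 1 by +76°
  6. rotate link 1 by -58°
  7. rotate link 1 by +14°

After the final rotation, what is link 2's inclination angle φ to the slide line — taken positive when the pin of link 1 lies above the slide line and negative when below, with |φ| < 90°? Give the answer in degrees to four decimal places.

geometry: r = 58 mm, L = 149 mm, e = 1 mm; θ starts at 0°
rotate link 1 by +85°: θ ← 0° +85° = 85°
rotate link 1 by +68°: θ ← 85° +68° = 153°
rotate link 1 by +33°: θ ← 153° +33° = 186°
rotate link 1 by +76°: θ ← 186° +76° = 262°
rotate link 1 by -58°: θ ← 262° -58° = 204°
rotate link 1 by +14°: θ ← 204° +14° = 218°
h = r sin θ − e = -35.708366 − 1 = -36.708366
sin φ = h / L = -36.708366 / 149 = -0.24636487
φ = arcsin(-0.24636487) = -14.262508°

-14.2625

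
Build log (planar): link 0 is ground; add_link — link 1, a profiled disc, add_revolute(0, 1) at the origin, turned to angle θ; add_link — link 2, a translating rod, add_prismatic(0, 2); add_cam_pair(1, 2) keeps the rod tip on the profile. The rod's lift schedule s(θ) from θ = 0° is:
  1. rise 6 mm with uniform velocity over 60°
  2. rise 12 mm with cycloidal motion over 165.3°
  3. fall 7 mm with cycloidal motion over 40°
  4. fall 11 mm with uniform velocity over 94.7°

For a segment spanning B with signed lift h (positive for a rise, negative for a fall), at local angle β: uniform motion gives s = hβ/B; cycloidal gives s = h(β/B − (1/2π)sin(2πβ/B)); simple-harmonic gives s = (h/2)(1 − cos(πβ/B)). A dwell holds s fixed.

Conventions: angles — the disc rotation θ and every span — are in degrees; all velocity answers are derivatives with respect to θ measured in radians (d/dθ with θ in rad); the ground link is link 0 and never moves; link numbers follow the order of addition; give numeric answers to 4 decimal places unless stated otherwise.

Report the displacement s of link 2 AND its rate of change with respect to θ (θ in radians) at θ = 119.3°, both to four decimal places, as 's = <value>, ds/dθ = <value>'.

seg 1 [0°–60°] uniform, h=6: full span → s += 6 → s = 6.0000
seg 2 [60°–225.3°] cycloidal, h=12: θ=119.3° here. β=59.3, B=165.3. 12·(0.3587 − sin(2π·0.3587)/(2π)) = 2.8237 → s = 8.8237
velocity in seg [60°–225.3°] (cycloidal), θ in radians: β = 59.3° = 1.0350 rad, B = 165.3° = 2.8850 rad; ds/dθ = (h/B)(1 − cos(2πβ/B)) = (12/2.8850)(1 − cos(2π·0.3587)) = 6.785285 mm/rad

s = 8.8237, ds/dθ = 6.7853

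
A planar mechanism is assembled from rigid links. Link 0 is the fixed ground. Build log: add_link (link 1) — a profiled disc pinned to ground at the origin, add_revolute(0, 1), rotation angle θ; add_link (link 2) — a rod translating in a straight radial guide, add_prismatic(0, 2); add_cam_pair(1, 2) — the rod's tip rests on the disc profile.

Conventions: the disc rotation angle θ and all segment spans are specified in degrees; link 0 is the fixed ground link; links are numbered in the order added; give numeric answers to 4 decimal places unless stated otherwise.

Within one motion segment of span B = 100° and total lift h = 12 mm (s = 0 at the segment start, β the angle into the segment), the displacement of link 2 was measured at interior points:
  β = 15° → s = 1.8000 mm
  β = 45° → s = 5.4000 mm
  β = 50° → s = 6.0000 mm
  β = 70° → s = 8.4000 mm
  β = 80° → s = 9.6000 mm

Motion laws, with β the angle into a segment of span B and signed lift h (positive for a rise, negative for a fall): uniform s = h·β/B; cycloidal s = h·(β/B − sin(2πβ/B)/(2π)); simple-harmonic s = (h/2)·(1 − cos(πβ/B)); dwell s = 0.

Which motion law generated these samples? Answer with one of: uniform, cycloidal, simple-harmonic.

candidates at β/B = r: uniform s = h·r (linear in β); cycloidal s = h·(r − sin(2πr)/(2π)); simple-harmonic s = (h/2)(1 − cos(πr))
β=15°: printed 1.8000 | uniform 1.8000, cycloidal 0.2549, simple-harmonic 0.6540
β=45°: printed 5.4000 | uniform 5.4000, cycloidal 4.8098, simple-harmonic 5.0614
β=50°: printed 6.0000 | uniform 6.0000, cycloidal 6.0000, simple-harmonic 6.0000
β=70°: printed 8.4000 | uniform 8.4000, cycloidal 10.2164, simple-harmonic 9.5267
β=80°: printed 9.6000 | uniform 9.6000, cycloidal 11.4164, simple-harmonic 10.8541
only one law matches every sample → uniform

uniform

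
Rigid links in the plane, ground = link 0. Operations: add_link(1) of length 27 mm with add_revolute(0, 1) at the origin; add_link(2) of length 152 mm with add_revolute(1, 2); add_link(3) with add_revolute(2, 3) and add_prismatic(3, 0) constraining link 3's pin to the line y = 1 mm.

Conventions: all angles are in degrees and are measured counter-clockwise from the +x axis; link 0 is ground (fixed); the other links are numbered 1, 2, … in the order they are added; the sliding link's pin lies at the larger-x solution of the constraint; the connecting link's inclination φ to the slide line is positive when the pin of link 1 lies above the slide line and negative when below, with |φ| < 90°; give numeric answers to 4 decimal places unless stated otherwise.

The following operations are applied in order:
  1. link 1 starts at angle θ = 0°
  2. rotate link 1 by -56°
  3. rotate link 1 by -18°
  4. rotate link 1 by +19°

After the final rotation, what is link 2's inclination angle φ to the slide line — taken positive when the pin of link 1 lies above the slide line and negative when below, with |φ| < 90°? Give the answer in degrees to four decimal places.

geometry: r = 27 mm, L = 152 mm, e = 1 mm; θ starts at 0°
rotate link 1 by -56°: θ ← 0° -56° = -56°
rotate link 1 by -18°: θ ← -56° -18° = -74°
rotate link 1 by +19°: θ ← -74° +19° = -55°
h = r sin θ − e = -22.117105 − 1 = -23.117105
sin φ = h / L = -23.117105 / 152 = -0.15208622
φ = arcsin(-0.15208622) = -8.747845°

-8.7478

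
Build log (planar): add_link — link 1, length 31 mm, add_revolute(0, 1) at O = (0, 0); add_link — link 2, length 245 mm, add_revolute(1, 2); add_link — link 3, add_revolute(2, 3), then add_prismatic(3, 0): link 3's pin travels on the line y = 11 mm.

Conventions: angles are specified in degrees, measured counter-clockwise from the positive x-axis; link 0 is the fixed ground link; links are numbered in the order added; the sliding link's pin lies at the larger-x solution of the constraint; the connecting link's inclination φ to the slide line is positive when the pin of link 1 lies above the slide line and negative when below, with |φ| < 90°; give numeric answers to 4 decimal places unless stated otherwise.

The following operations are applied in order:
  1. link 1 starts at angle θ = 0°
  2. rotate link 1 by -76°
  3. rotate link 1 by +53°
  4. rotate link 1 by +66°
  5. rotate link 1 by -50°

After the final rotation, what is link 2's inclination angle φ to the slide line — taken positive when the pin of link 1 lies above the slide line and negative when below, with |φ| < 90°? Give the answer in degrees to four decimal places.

geometry: r = 31 mm, L = 245 mm, e = 11 mm; θ starts at 0°
rotate link 1 by -76°: θ ← 0° -76° = -76°
rotate link 1 by +53°: θ ← -76° +53° = -23°
rotate link 1 by +66°: θ ← -23° +66° = 43°
rotate link 1 by -50°: θ ← 43° -50° = -7°
h = r sin θ − e = -3.777950 − 11 = -14.777950
sin φ = h / L = -14.777950 / 245 = -0.06031816
φ = arcsin(-0.06031816) = -3.458075°

-3.4581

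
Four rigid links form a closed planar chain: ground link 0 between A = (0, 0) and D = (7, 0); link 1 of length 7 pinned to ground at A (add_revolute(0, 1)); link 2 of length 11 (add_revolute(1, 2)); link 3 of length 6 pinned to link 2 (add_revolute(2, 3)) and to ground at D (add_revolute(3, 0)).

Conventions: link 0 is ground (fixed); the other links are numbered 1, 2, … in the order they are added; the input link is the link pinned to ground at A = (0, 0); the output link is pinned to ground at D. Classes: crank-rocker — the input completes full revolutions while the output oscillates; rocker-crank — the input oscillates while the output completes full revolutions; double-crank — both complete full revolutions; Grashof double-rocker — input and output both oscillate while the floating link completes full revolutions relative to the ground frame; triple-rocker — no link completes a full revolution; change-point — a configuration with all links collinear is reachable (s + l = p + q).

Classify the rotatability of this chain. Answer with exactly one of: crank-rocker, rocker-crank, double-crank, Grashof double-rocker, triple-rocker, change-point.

lengths: ground=7, input=7, coupler=11, output=6
sorted: s=6 (shortest), l=11 (longest), p+q=14
s + l = 17 vs p + q = 14
s + l > p + q → non-Grashof → no link fully rotates → triple-rocker

triple-rocker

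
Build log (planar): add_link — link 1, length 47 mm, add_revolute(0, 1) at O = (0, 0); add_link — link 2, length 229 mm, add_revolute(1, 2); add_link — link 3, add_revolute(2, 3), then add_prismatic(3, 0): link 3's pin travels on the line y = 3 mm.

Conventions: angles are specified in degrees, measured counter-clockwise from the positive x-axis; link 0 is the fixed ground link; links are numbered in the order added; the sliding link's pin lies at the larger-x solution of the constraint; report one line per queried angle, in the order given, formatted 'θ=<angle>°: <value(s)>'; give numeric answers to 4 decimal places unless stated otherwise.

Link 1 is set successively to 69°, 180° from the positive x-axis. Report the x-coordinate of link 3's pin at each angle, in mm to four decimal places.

geometry: r = 47 mm, L = 229 mm, e = 3 mm
θ=69°: crank pin P = (r cos θ, r sin θ) = (16.843294, 43.878280)
θ=69°: h = r sin θ − e = 43.878280 − 3 = 40.878280
θ=69°: x = r cos θ + √(L² − h²) = 16.843294 + 225.321917 = 242.165210
θ=180°: crank pin P = (r cos θ, r sin θ) = (-47.000000, 0.000000)
θ=180°: h = r sin θ − e = 0.000000 − 3 = -3.000000
θ=180°: x = r cos θ + √(L² − h²) = -47.000000 + 228.980349 = 181.980349

θ=69°: 242.1652
θ=180°: 181.9803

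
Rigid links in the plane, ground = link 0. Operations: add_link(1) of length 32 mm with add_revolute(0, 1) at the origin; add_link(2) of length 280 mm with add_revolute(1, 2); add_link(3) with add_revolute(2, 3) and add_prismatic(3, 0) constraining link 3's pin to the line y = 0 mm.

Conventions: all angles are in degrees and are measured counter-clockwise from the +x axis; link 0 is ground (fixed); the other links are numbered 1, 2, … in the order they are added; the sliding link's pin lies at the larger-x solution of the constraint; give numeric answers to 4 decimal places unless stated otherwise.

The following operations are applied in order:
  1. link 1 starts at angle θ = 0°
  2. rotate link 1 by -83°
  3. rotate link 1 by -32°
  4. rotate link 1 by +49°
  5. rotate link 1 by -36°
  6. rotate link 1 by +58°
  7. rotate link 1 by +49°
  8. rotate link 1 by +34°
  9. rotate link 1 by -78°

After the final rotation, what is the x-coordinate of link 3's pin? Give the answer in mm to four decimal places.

geometry: r = 32 mm, L = 280 mm, e = 0 mm; θ starts at 0°
rotate link 1 by -83°: θ ← 0° -83° = -83°
rotate link 1 by -32°: θ ← -83° -32° = -115°
rotate link 1 by +49°: θ ← -115° +49° = -66°
rotate link 1 by -36°: θ ← -66° -36° = -102°
rotate link 1 by +58°: θ ← -102° +58° = -44°
rotate link 1 by +49°: θ ← -44° +49° = 5°
rotate link 1 by +34°: θ ← 5° +34° = 39°
rotate link 1 by -78°: θ ← 39° -78° = -39°
crank pin P = (r cos θ, r sin θ) = (24.868671, -20.138253)
h = r sin θ − e = -20.138253 − 0 = -20.138253
x = r cos θ + √(L² − h²) = 24.868671 + 279.274866 = 304.143537

304.1435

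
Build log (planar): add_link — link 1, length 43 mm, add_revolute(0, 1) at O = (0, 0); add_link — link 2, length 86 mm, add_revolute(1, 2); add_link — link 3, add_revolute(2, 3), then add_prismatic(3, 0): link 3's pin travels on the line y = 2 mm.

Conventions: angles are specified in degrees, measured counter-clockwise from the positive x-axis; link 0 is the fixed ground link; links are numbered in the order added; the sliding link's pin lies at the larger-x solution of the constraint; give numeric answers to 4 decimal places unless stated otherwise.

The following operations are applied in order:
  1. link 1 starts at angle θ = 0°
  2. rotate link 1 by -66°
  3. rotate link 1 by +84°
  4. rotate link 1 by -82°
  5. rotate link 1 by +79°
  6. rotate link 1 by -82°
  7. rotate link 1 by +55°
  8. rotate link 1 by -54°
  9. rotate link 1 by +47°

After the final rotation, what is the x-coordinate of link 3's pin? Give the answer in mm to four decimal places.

geometry: r = 43 mm, L = 86 mm, e = 2 mm; θ starts at 0°
rotate link 1 by -66°: θ ← 0° -66° = -66°
rotate link 1 by +84°: θ ← -66° +84° = 18°
rotate link 1 by -82°: θ ← 18° -82° = -64°
rotate link 1 by +79°: θ ← -64° +79° = 15°
rotate link 1 by -82°: θ ← 15° -82° = -67°
rotate link 1 by +55°: θ ← -67° +55° = -12°
rotate link 1 by -54°: θ ← -12° -54° = -66°
rotate link 1 by +47°: θ ← -66° +47° = -19°
crank pin P = (r cos θ, r sin θ) = (40.657299, -13.999431)
h = r sin θ − e = -13.999431 − 2 = -15.999431
x = r cos θ + √(L² − h²) = 40.657299 + 84.498629 = 125.155927

125.1559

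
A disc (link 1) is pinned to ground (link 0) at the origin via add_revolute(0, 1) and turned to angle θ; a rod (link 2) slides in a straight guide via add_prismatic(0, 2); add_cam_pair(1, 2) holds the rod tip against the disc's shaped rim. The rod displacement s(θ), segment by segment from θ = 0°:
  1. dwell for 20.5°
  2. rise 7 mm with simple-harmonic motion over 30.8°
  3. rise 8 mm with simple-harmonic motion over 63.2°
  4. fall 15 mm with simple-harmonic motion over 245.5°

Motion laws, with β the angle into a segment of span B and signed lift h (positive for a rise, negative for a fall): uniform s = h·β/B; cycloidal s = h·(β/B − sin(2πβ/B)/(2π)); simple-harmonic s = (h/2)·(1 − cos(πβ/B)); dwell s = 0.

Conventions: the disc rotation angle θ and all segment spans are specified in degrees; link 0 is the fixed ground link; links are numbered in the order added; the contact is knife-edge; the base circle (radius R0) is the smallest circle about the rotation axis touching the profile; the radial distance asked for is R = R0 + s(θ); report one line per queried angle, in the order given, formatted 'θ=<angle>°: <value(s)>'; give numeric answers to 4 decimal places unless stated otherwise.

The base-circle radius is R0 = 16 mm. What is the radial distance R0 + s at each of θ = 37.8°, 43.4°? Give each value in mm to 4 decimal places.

segment 1 (0° to 20.5°, dwell): s unchanged at 0.0000
θ = 37.8° falls in segment 2 (20.5° to 51.3°, simple-harmonic, h = 7): β = 37.8 − 20.5 = 17.3°, B = 30.8°; Δs = 7/2·(1 − cos(π·0.5617)) = 4.1741; s = 0.0000 + 4.1741 = 4.1741
θ = 43.4° falls in segment 2 (20.5° to 51.3°, simple-harmonic, h = 7): β = 43.4 − 20.5 = 22.9°, B = 30.8°; Δs = 7/2·(1 − cos(π·0.7435)) = 5.9239; s = 0.0000 + 5.9239 = 5.9239
θ=37.8°: R = R0 + s = 16 + 4.1741 = 20.1741
θ=43.4°: R = R0 + s = 16 + 5.9239 = 21.9239

θ=37.8°: 20.1741
θ=43.4°: 21.9239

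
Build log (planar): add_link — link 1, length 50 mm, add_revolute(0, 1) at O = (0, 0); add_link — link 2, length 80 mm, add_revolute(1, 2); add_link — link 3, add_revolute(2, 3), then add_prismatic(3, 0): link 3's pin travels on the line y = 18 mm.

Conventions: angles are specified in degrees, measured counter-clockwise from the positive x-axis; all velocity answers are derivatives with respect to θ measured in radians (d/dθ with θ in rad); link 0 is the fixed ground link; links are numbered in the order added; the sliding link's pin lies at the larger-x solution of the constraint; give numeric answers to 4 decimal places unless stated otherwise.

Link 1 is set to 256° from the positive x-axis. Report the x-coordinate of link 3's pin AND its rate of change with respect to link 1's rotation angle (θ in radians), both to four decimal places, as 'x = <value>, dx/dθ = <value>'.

geometry: r = 50 mm, L = 80 mm, e = 18 mm
crank pin P = (r cos θ, r sin θ) = (-12.096095, -48.514786)
h = r sin θ − e = -48.514786 − 18 = -66.514786
x = r cos θ + √(L² − h²) = -12.096095 + 44.449783 = 32.353688
dx/dθ = −r sin θ − h·r cos θ/√(L² − h²) (θ in radians; h = -66.514786) = 30.414154

x = 32.3537, dx/dθ = 30.4142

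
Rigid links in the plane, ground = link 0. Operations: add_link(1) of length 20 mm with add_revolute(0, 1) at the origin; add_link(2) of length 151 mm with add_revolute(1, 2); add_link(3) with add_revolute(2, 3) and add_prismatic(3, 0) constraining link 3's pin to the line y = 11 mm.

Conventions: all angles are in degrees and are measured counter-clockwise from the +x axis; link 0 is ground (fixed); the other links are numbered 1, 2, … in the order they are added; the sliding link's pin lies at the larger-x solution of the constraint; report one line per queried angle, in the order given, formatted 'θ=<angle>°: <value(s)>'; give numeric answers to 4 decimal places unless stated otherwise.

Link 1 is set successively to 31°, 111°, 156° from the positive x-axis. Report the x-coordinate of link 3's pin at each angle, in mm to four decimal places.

geometry: r = 20 mm, L = 151 mm, e = 11 mm
θ=31°: crank pin P = (r cos θ, r sin θ) = (17.143346, 10.300761)
θ=31°: h = r sin θ − e = 10.300761 − 11 = -0.699239
θ=31°: x = r cos θ + √(L² − h²) = 17.143346 + 150.998381 = 168.141727
θ=111°: crank pin P = (r cos θ, r sin θ) = (-7.167359, 18.671609)
θ=111°: h = r sin θ − e = 18.671609 − 11 = 7.671609
θ=111°: x = r cos θ + √(L² − h²) = -7.167359 + 150.804995 = 143.637636
θ=156°: crank pin P = (r cos θ, r sin θ) = (-18.270909, 8.134733)
θ=156°: h = r sin θ − e = 8.134733 − 11 = -2.865267
θ=156°: x = r cos θ + √(L² − h²) = -18.270909 + 150.972813 = 132.701904

θ=31°: 168.1417
θ=111°: 143.6376
θ=156°: 132.7019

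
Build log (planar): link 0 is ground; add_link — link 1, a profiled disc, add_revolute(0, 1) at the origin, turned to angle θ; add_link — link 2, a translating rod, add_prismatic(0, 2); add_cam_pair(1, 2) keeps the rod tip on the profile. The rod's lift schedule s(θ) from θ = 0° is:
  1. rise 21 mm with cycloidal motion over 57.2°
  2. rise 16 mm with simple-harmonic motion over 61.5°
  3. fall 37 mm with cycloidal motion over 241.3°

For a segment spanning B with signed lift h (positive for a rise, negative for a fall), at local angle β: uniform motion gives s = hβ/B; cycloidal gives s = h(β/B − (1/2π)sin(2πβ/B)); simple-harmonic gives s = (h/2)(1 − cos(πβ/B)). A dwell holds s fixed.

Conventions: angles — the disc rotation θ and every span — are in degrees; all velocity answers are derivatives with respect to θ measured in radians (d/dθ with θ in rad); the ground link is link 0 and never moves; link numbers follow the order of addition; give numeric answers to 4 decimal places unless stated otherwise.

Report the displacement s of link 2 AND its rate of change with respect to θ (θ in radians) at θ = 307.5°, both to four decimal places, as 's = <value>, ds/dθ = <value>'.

seg 1 [0°–57.2°] cycloidal, h=21: full span → s += 21 → s = 21.0000
seg 2 [57.2°–118.7°] simple-harmonic, h=16: full span → s += 16 → s = 37.0000
seg 3 [118.7°–360°] cycloidal, h=-37: θ=307.5° here. β=188.8, B=241.3. -37·(0.7824 − sin(2π·0.7824)/(2π)) = -34.7168 → s = 2.2832
velocity in seg [118.7°–360°] (cycloidal), θ in radians: β = 188.8° = 3.2952 rad, B = 241.3° = 4.2115 rad; ds/dθ = (h/B)(1 − cos(2πβ/B)) = ((-37)/4.2115)(1 − cos(2π·0.7824)) = -7.007785 mm/rad

s = 2.2832, ds/dθ = -7.0078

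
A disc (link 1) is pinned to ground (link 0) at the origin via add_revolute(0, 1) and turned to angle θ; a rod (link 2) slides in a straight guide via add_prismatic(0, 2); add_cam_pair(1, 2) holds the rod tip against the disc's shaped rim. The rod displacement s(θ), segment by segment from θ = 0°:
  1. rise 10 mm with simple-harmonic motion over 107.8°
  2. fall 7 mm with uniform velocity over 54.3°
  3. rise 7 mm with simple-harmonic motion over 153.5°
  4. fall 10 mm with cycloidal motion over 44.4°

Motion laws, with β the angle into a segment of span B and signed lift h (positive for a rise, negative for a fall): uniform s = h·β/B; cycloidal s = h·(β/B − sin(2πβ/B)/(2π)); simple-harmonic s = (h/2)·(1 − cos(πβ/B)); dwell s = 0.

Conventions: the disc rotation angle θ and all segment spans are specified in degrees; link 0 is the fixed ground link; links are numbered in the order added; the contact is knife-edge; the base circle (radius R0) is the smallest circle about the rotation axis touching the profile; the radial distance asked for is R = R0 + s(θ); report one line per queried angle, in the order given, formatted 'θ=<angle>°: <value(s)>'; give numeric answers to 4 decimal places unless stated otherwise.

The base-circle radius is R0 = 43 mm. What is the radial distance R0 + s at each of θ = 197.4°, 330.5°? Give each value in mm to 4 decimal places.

segment 1 (0° to 107.8°, simple-harmonic, h = 10) is passed completely: s = 0.0000 + (10) = 10.0000
segment 2 (107.8° to 162.1°, uniform, h = -7) is passed completely: s = 10.0000 + (-7) = 3.0000
θ = 197.4° falls in segment 3 (162.1° to 315.6°, simple-harmonic, h = 7): β = 197.4 − 162.1 = 35.3°, B = 153.5°; Δs = 7/2·(1 − cos(π·0.2300)) = 0.8744; s = 3.0000 + 0.8744 = 3.8744
segment 3 (162.1° to 315.6°, simple-harmonic, h = 7) is passed completely: s = 3.0000 + (7) = 10.0000
θ = 330.5° falls in segment 4 (315.6° to 360°, cycloidal, h = -10): β = 330.5 − 315.6 = 14.9°, B = 44.4°; Δs = -10·(0.3356 − sin(2π·0.3356)/(2π)) = -1.9889; s = 10.0000 − 1.9889 = 8.0111
θ=197.4°: R = R0 + s = 43 + 3.8744 = 46.8744
θ=330.5°: R = R0 + s = 43 + 8.0111 = 51.0111

θ=197.4°: 46.8744
θ=330.5°: 51.0111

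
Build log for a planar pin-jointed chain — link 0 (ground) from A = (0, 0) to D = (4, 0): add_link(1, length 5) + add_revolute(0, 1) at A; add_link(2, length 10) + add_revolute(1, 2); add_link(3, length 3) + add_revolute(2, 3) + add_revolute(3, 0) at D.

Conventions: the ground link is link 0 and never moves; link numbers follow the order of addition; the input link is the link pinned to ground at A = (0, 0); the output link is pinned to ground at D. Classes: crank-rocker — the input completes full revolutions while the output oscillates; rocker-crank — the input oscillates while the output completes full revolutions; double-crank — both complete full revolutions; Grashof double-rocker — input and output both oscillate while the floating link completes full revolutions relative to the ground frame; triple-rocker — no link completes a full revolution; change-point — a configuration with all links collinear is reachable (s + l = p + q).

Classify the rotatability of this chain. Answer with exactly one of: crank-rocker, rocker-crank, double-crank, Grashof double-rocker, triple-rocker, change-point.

lengths: ground=4, input=5, coupler=10, output=3
sorted: s=3 (shortest), l=10 (longest), p+q=9
s + l = 13 vs p + q = 9
s + l > p + q → non-Grashof → no link fully rotates → triple-rocker

triple-rocker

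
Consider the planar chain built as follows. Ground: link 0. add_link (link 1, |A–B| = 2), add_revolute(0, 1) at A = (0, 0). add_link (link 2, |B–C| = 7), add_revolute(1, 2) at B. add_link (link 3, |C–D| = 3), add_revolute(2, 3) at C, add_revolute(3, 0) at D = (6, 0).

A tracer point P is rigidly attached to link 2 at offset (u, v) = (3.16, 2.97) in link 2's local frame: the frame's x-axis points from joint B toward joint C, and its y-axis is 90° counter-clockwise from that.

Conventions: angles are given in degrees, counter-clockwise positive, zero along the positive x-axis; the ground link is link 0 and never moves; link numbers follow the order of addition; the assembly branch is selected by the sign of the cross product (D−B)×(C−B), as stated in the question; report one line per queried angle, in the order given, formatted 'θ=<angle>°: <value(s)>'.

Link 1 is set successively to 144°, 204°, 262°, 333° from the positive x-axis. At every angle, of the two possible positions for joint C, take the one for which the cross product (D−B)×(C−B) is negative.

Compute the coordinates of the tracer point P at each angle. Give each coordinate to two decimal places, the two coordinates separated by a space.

A=(0,0), D=(6.00,0)
θ=144°: B = A + 2.00·(cos144°, sin144°) = (-1.6180, 1.1756)
θ=144°: |BD| = 7.7082
θ=144°: circle(B,7.00) ∩ circle(D,3.00): a=6.4487, h=2.7228
θ=144°:   candidates: C₊=(5.1705,2.8830) cross=20.988; C₋=(4.3400,-2.4989) cross=-20.988
θ=144°:   branch - wants cross < 0 → take C=(4.3400,-2.4989) (cross=-20.988)
θ=144°: ex = (C−B)/|BC| = (0.8511,-0.5249); ey = (0.5249,0.8511)
θ=144°: P = B + 3.16·ex + 2.97·ey = (2.6306,2.0447)
θ=204°: B = A + 2.00·(cos204°, sin204°) = (-1.8271, -0.8135)
θ=204°: |BD| = 7.8692
θ=204°: circle(B,7.00) ∩ circle(D,3.00): a=6.4762, h=2.6569
θ=204°:   candidates: C₊=(4.3397,2.4987) cross=20.908; C₋=(4.8890,-2.7867) cross=-20.908
θ=204°:   branch - wants cross < 0 → take C=(4.8890,-2.7867) (cross=-20.908)
θ=204°: ex = (C−B)/|BC| = (0.9594,-0.2819); ey = (0.2819,0.9594)
θ=204°: P = B + 3.16·ex + 2.97·ey = (2.0420,1.1453)
θ=262°: B = A + 2.00·(cos262°, sin262°) = (-0.2783, -1.9805)
θ=262°: |BD| = 6.5833
θ=262°: circle(B,7.00) ∩ circle(D,3.00): a=6.3296, h=2.9893
θ=262°:   candidates: C₊=(4.8588,2.7745) cross=19.679; C₋=(6.6574,-2.9271) cross=-19.679
θ=262°:   branch - wants cross < 0 → take C=(6.6574,-2.9271) (cross=-19.679)
θ=262°: ex = (C−B)/|BC| = (0.9908,-0.1352); ey = (0.1352,0.9908)
θ=262°: P = B + 3.16·ex + 2.97·ey = (3.2542,0.5349)
θ=333°: B = A + 2.00·(cos333°, sin333°) = (1.7820, -0.9080)
θ=333°: |BD| = 4.3146
θ=333°: circle(B,7.00) ∩ circle(D,3.00): a=6.7927, h=1.6908
θ=333°:   candidates: C₊=(8.0668,2.1745) cross=7.295; C₋=(8.7784,-1.1315) cross=-7.295
θ=333°:   branch - wants cross < 0 → take C=(8.7784,-1.1315) (cross=-7.295)
θ=333°: ex = (C−B)/|BC| = (0.9995,-0.0319); ey = (0.0319,0.9995)
θ=333°: P = B + 3.16·ex + 2.97·ey = (5.0352,1.9596)

θ=144°: 2.63 2.04
θ=204°: 2.04 1.15
θ=262°: 3.25 0.53
θ=333°: 5.04 1.96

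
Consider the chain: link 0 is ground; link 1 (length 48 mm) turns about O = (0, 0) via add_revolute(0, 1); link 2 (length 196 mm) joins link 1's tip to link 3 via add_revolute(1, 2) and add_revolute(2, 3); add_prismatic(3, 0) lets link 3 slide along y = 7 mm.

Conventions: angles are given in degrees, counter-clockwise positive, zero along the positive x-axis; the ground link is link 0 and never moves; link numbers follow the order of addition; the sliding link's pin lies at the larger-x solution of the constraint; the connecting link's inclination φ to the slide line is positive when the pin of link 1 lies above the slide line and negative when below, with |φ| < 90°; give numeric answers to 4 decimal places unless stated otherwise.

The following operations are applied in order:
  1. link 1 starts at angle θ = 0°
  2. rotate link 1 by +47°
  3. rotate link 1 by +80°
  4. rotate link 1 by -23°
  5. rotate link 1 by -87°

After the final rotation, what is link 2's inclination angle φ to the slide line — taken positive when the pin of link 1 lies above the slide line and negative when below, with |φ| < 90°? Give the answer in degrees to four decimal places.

geometry: r = 48 mm, L = 196 mm, e = 7 mm; θ starts at 0°
rotate link 1 by +47°: θ ← 0° +47° = 47°
rotate link 1 by +80°: θ ← 47° +80° = 127°
rotate link 1 by -23°: θ ← 127° -23° = 104°
rotate link 1 by -87°: θ ← 104° -87° = 17°
h = r sin θ − e = 14.033842 − 7 = 7.033842
sin φ = h / L = 7.033842 / 196 = 0.03588695
φ = arcsin(0.03588695) = 2.056612°

2.0566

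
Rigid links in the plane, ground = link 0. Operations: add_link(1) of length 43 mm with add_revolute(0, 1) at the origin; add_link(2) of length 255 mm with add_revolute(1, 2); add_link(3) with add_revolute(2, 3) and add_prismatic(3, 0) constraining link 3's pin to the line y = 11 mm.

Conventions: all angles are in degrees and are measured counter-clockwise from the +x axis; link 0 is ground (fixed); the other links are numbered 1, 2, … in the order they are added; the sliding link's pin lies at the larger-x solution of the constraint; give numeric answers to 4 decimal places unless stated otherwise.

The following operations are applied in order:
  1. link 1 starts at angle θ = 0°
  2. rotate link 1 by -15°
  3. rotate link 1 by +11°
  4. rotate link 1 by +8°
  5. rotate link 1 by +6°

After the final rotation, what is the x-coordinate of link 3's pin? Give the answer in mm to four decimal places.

geometry: r = 43 mm, L = 255 mm, e = 11 mm; θ starts at 0°
rotate link 1 by -15°: θ ← 0° -15° = -15°
rotate link 1 by +11°: θ ← -15° +11° = -4°
rotate link 1 by +8°: θ ← -4° +8° = 4°
rotate link 1 by +6°: θ ← 4° +6° = 10°
crank pin P = (r cos θ, r sin θ) = (42.346733, 7.466872)
h = r sin θ − e = 7.466872 − 11 = -3.533128
x = r cos θ + √(L² − h²) = 42.346733 + 254.975522 = 297.322256

297.3223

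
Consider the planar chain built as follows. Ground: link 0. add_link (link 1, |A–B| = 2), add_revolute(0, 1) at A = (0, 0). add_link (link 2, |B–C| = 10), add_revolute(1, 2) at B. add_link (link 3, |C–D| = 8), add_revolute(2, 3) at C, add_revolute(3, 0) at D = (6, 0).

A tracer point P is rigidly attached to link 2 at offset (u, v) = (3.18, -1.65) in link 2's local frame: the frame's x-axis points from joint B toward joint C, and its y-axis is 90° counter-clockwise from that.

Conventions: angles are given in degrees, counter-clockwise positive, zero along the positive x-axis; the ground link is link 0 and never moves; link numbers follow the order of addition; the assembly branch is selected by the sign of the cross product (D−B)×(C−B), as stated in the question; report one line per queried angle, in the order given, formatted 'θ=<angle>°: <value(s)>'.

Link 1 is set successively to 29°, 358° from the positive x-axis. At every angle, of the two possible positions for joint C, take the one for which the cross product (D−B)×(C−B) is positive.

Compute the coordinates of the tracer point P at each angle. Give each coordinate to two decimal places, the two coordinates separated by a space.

A=(0,0), D=(6.00,0)
θ=29°: B = A + 2.00·(cos29°, sin29°) = (1.7492, 0.9696)
θ=29°: |BD| = 4.3599
θ=29°: circle(B,10.00) ∩ circle(D,8.00): a=6.3085, h=7.7591
θ=29°:   candidates: C₊=(9.6253,7.1314) cross=33.829; C₋=(6.1742,-7.9981) cross=-33.829
θ=29°:   branch + wants cross > 0 → take C=(9.6253,7.1314) (cross=33.829)
θ=29°: ex = (C−B)/|BC| = (0.7876,0.6162); ey = (-0.6162,0.7876)
θ=29°: P = B + 3.18·ex + -1.65·ey = (5.2705,1.6295)
θ=358°: B = A + 2.00·(cos358°, sin358°) = (1.9988, -0.0698)
θ=358°: |BD| = 4.0018
θ=358°: circle(B,10.00) ∩ circle(D,8.00): a=6.4989, h=7.6003
θ=358°:   candidates: C₊=(8.3641,7.6427) cross=30.415; C₋=(8.6292,-7.5556) cross=-30.415
θ=358°:   branch + wants cross > 0 → take C=(8.3641,7.6427) (cross=30.415)
θ=358°: ex = (C−B)/|BC| = (0.6365,0.7713); ey = (-0.7713,0.6365)
θ=358°: P = B + 3.18·ex + -1.65·ey = (5.2955,1.3325)

θ=29°: 5.27 1.63
θ=358°: 5.30 1.33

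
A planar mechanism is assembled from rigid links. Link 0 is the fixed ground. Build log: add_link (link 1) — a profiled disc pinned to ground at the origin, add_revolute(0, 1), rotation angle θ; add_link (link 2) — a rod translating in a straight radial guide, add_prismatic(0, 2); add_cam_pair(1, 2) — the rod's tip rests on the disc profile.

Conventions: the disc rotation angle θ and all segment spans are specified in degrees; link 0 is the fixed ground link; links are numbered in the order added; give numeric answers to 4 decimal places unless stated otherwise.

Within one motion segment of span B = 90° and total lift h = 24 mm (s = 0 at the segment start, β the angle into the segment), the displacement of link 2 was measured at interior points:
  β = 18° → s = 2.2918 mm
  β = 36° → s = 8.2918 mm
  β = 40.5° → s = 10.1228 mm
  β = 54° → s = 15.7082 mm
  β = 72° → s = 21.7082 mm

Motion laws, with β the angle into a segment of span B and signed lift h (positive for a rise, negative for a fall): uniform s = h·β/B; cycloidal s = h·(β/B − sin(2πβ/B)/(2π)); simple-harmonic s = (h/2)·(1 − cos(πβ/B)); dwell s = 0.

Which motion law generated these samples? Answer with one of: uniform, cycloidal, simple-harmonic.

candidates at β/B = r: uniform s = h·r (linear in β); cycloidal s = h·(r − sin(2πr)/(2π)); simple-harmonic s = (h/2)(1 − cos(πr))
β=18°: printed 2.2918 | uniform 4.8000, cycloidal 1.1672, simple-harmonic 2.2918
β=36°: printed 8.2918 | uniform 9.6000, cycloidal 7.3548, simple-harmonic 8.2918
β=40.5°: printed 10.1228 | uniform 10.8000, cycloidal 9.6196, simple-harmonic 10.1228
β=54°: printed 15.7082 | uniform 14.4000, cycloidal 16.6452, simple-harmonic 15.7082
β=72°: printed 21.7082 | uniform 19.2000, cycloidal 22.8328, simple-harmonic 21.7082
only one law matches every sample → simple-harmonic

simple-harmonic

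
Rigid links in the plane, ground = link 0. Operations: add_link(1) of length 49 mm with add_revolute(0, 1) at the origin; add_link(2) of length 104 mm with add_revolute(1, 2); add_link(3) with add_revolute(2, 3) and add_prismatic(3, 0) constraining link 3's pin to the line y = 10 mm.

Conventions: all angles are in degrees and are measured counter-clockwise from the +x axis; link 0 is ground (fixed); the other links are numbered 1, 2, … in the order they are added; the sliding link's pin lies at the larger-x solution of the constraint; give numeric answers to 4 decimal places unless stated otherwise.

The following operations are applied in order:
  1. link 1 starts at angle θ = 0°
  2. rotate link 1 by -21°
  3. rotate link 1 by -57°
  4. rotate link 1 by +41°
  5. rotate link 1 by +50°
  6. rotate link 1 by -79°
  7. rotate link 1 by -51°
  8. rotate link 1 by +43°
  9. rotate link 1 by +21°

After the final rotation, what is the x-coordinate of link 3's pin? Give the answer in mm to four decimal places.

geometry: r = 49 mm, L = 104 mm, e = 10 mm; θ starts at 0°
rotate link 1 by -21°: θ ← 0° -21° = -21°
rotate link 1 by -57°: θ ← -21° -57° = -78°
rotate link 1 by +41°: θ ← -78° +41° = -37°
rotate link 1 by +50°: θ ← -37° +50° = 13°
rotate link 1 by -79°: θ ← 13° -79° = -66°
rotate link 1 by -51°: θ ← -66° -51° = -117°
rotate link 1 by +43°: θ ← -117° +43° = -74°
rotate link 1 by +21°: θ ← -74° +21° = -53°
crank pin P = (r cos θ, r sin θ) = (29.488936, -39.133140)
h = r sin θ − e = -39.133140 − 10 = -49.133140
x = r cos θ + √(L² − h²) = 29.488936 + 91.662067 = 121.151003

121.1510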